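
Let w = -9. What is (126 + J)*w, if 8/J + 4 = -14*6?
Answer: -12465/11 ≈ -1133.2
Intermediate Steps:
J = -1/11 (J = 8/(-4 - 14*6) = 8/(-4 - 84) = 8/(-88) = 8*(-1/88) = -1/11 ≈ -0.090909)
(126 + J)*w = (126 - 1/11)*(-9) = (1385/11)*(-9) = -12465/11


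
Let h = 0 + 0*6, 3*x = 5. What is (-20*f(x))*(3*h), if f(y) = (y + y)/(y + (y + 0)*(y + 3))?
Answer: 0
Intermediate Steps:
x = 5/3 (x = (⅓)*5 = 5/3 ≈ 1.6667)
h = 0 (h = 0 + 0 = 0)
f(y) = 2*y/(y + y*(3 + y)) (f(y) = (2*y)/(y + y*(3 + y)) = 2*y/(y + y*(3 + y)))
(-20*f(x))*(3*h) = (-40/(4 + 5/3))*(3*0) = -40/17/3*0 = -40*3/17*0 = -20*6/17*0 = -120/17*0 = 0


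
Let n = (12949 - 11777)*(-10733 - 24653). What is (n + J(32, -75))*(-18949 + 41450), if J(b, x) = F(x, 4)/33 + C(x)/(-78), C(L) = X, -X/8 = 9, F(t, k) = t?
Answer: -133443356154749/143 ≈ -9.3317e+11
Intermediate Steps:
X = -72 (X = -8*9 = -72)
C(L) = -72
n = -41472392 (n = 1172*(-35386) = -41472392)
J(b, x) = 12/13 + x/33 (J(b, x) = x/33 - 72/(-78) = x*(1/33) - 72*(-1/78) = x/33 + 12/13 = 12/13 + x/33)
(n + J(32, -75))*(-18949 + 41450) = (-41472392 + (12/13 + (1/33)*(-75)))*(-18949 + 41450) = (-41472392 + (12/13 - 25/11))*22501 = (-41472392 - 193/143)*22501 = -5930552249/143*22501 = -133443356154749/143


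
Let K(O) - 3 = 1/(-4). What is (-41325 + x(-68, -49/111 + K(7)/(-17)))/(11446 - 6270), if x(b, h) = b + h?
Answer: -312438917/39068448 ≈ -7.9972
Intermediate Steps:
K(O) = 11/4 (K(O) = 3 + 1/(-4) = 3 - ¼ = 11/4)
(-41325 + x(-68, -49/111 + K(7)/(-17)))/(11446 - 6270) = (-41325 + (-68 + (-49/111 + (11/4)/(-17))))/(11446 - 6270) = (-41325 + (-68 + (-49*1/111 + (11/4)*(-1/17))))/5176 = (-41325 + (-68 + (-49/111 - 11/68)))*(1/5176) = (-41325 + (-68 - 4553/7548))*(1/5176) = (-41325 - 517817/7548)*(1/5176) = -312438917/7548*1/5176 = -312438917/39068448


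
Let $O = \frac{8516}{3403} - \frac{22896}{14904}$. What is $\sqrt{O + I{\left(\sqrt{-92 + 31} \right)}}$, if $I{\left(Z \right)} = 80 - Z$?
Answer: $\frac{\sqrt{4464020600922 - 55134327249 i \sqrt{61}}}{234807} \approx 9.0086 - 0.43349 i$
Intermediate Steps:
$O = \frac{226886}{234807}$ ($O = 8516 \cdot \frac{1}{3403} - \frac{106}{69} = \frac{8516}{3403} - \frac{106}{69} = \frac{226886}{234807} \approx 0.96627$)
$\sqrt{O + I{\left(\sqrt{-92 + 31} \right)}} = \sqrt{\frac{226886}{234807} + \left(80 - \sqrt{-92 + 31}\right)} = \sqrt{\frac{226886}{234807} + \left(80 - \sqrt{-61}\right)} = \sqrt{\frac{226886}{234807} + \left(80 - i \sqrt{61}\right)} = \sqrt{\frac{19011446}{234807} - i \sqrt{61}}$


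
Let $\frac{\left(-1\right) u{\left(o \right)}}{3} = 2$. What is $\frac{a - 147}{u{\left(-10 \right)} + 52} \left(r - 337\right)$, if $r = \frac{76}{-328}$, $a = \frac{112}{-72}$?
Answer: $\frac{36972061}{33948} \approx 1089.1$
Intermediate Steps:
$u{\left(o \right)} = -6$ ($u{\left(o \right)} = \left(-3\right) 2 = -6$)
$a = - \frac{14}{9}$ ($a = 112 \left(- \frac{1}{72}\right) = - \frac{14}{9} \approx -1.5556$)
$r = - \frac{19}{82}$ ($r = 76 \left(- \frac{1}{328}\right) = - \frac{19}{82} \approx -0.23171$)
$\frac{a - 147}{u{\left(-10 \right)} + 52} \left(r - 337\right) = \frac{- \frac{14}{9} - 147}{-6 + 52} \left(- \frac{19}{82} - 337\right) = - \frac{1337}{9 \cdot 46} \left(- \frac{27653}{82}\right) = \left(- \frac{1337}{9}\right) \frac{1}{46} \left(- \frac{27653}{82}\right) = \left(- \frac{1337}{414}\right) \left(- \frac{27653}{82}\right) = \frac{36972061}{33948}$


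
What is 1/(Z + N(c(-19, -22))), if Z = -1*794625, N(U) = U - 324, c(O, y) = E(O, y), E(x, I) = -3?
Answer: -1/794952 ≈ -1.2579e-6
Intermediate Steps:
c(O, y) = -3
N(U) = -324 + U
Z = -794625
1/(Z + N(c(-19, -22))) = 1/(-794625 + (-324 - 3)) = 1/(-794625 - 327) = 1/(-794952) = -1/794952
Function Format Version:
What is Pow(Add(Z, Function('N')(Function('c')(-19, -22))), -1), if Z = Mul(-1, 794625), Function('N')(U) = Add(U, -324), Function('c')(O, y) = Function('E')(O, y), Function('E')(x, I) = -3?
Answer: Rational(-1, 794952) ≈ -1.2579e-6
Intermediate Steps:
Function('c')(O, y) = -3
Function('N')(U) = Add(-324, U)
Z = -794625
Pow(Add(Z, Function('N')(Function('c')(-19, -22))), -1) = Pow(Add(-794625, Add(-324, -3)), -1) = Pow(Add(-794625, -327), -1) = Pow(-794952, -1) = Rational(-1, 794952)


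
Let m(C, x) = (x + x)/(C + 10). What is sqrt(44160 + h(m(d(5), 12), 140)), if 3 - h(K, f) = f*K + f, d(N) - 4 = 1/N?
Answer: sqrt(220727143)/71 ≈ 209.25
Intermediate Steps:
d(N) = 4 + 1/N
m(C, x) = 2*x/(10 + C) (m(C, x) = (2*x)/(10 + C) = 2*x/(10 + C))
h(K, f) = 3 - f - K*f (h(K, f) = 3 - (f*K + f) = 3 - (K*f + f) = 3 - (f + K*f) = 3 + (-f - K*f) = 3 - f - K*f)
sqrt(44160 + h(m(d(5), 12), 140)) = sqrt(44160 + (3 - 1*140 - 1*2*12/(10 + (4 + 1/5))*140)) = sqrt(44160 + (3 - 140 - 1*2*12/(10 + (4 + 1/5))*140)) = sqrt(44160 + (3 - 140 - 1*2*12/(10 + 21/5)*140)) = sqrt(44160 + (3 - 140 - 1*2*12/(71/5)*140)) = sqrt(44160 + (3 - 140 - 1*2*12*(5/71)*140)) = sqrt(44160 + (3 - 140 - 1*120/71*140)) = sqrt(44160 + (3 - 140 - 16800/71)) = sqrt(44160 - 26527/71) = sqrt(3108833/71) = sqrt(220727143)/71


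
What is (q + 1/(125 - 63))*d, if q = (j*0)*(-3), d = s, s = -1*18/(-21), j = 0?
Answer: 3/217 ≈ 0.013825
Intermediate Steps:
s = 6/7 (s = -18*(-1/21) = 6/7 ≈ 0.85714)
d = 6/7 ≈ 0.85714
q = 0 (q = (0*0)*(-3) = 0*(-3) = 0)
(q + 1/(125 - 63))*d = (0 + 1/(125 - 63))*(6/7) = (0 + 1/62)*(6/7) = (1/62)*(6/7) = 3/217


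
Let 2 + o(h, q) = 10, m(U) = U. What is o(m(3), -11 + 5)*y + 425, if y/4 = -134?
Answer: -3863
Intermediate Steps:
o(h, q) = 8 (o(h, q) = -2 + 10 = 8)
y = -536 (y = 4*(-134) = -536)
o(m(3), -11 + 5)*y + 425 = 8*(-536) + 425 = -4288 + 425 = -3863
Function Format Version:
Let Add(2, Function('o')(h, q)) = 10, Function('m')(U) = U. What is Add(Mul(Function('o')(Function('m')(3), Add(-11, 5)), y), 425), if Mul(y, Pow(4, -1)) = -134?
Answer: -3863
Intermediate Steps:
Function('o')(h, q) = 8 (Function('o')(h, q) = Add(-2, 10) = 8)
y = -536 (y = Mul(4, -134) = -536)
Add(Mul(Function('o')(Function('m')(3), Add(-11, 5)), y), 425) = Add(Mul(8, -536), 425) = Add(-4288, 425) = -3863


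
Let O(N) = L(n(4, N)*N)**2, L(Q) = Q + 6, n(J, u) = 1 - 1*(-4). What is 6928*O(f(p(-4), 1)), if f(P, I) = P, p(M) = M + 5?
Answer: 838288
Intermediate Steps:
n(J, u) = 5 (n(J, u) = 1 + 4 = 5)
p(M) = 5 + M
L(Q) = 6 + Q
O(N) = (6 + 5*N)**2
6928*O(f(p(-4), 1)) = 6928*(6 + 5*(5 - 4))**2 = 6928*(6 + 5*1)**2 = 6928*(6 + 5)**2 = 6928*11**2 = 6928*121 = 838288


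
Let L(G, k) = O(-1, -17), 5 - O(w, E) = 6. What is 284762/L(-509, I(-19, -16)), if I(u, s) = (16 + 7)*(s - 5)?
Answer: -284762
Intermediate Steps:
I(u, s) = -115 + 23*s (I(u, s) = 23*(-5 + s) = -115 + 23*s)
O(w, E) = -1 (O(w, E) = 5 - 1*6 = 5 - 6 = -1)
L(G, k) = -1
284762/L(-509, I(-19, -16)) = 284762/(-1) = 284762*(-1) = -284762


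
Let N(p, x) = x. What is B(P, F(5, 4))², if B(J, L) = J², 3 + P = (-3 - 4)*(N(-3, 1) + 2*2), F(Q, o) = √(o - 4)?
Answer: 2085136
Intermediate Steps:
F(Q, o) = √(-4 + o)
P = -38 (P = -3 + (-3 - 4)*(1 + 2*2) = -3 - 7*(1 + 4) = -3 - 7*5 = -3 - 35 = -38)
B(P, F(5, 4))² = ((-38)²)² = 1444² = 2085136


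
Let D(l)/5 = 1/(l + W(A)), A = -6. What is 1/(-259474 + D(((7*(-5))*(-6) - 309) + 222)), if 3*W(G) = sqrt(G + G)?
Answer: (-2*sqrt(3) + 369*I)/(-95745891*I + 518948*sqrt(3)) ≈ -3.854e-6 + 5.6621e-15*I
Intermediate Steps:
W(G) = sqrt(2)*sqrt(G)/3 (W(G) = sqrt(G + G)/3 = sqrt(2*G)/3 = (sqrt(2)*sqrt(G))/3 = sqrt(2)*sqrt(G)/3)
D(l) = 5/(l + 2*I*sqrt(3)/3) (D(l) = 5/(l + sqrt(2)*sqrt(-6)/3) = 5/(l + sqrt(2)*(I*sqrt(6))/3) = 5/(l + 2*I*sqrt(3)/3))
1/(-259474 + D(((7*(-5))*(-6) - 309) + 222)) = 1/(-259474 + 15/(3*(((7*(-5))*(-6) - 309) + 222) + 2*I*sqrt(3))) = 1/(-259474 + 15/(3*((-35*(-6) - 309) + 222) + 2*I*sqrt(3))) = 1/(-259474 + 15/(3*((210 - 309) + 222) + 2*I*sqrt(3))) = 1/(-259474 + 15/(3*(-99 + 222) + 2*I*sqrt(3))) = 1/(-259474 + 15/(3*123 + 2*I*sqrt(3))) = 1/(-259474 + 15/(369 + 2*I*sqrt(3)))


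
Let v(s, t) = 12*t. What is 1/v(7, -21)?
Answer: -1/252 ≈ -0.0039683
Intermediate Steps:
1/v(7, -21) = 1/(12*(-21)) = 1/(-252) = -1/252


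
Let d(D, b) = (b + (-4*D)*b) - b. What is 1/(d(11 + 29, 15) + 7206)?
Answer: 1/4806 ≈ 0.00020807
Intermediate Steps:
d(D, b) = -4*D*b (d(D, b) = (b - 4*D*b) - b = -4*D*b)
1/(d(11 + 29, 15) + 7206) = 1/(-4*(11 + 29)*15 + 7206) = 1/(-4*40*15 + 7206) = 1/(-2400 + 7206) = 1/4806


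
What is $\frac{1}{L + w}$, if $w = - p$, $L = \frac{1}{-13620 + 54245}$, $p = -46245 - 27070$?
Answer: $\frac{40625}{2978421876} \approx 1.364 \cdot 10^{-5}$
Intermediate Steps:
$p = -73315$ ($p = -46245 - 27070 = -73315$)
$L = \frac{1}{40625} \approx 2.4615 \cdot 10^{-5}$
$w = 73315$ ($w = \left(-1\right) \left(-73315\right) = 73315$)
$\frac{1}{L + w} = \frac{1}{\frac{1}{40625} + 73315} = \frac{1}{\frac{2978421876}{40625}} = \frac{40625}{2978421876}$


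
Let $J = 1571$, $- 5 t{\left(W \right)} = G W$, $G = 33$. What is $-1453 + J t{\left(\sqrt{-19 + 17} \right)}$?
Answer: $-1453 - \frac{51843 i \sqrt{2}}{5} \approx -1453.0 - 14663.0 i$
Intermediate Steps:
$t{\left(W \right)} = - \frac{33 W}{5}$
$-1453 + J t{\left(\sqrt{-19 + 17} \right)} = -1453 + 1571 \left(- \frac{33 \sqrt{-19 + 17}}{5}\right) = -1453 + 1571 \left(- \frac{33 \sqrt{-2}}{5}\right) = -1453 + 1571 \left(- \frac{33 i \sqrt{2}}{5}\right) = -1453 - \frac{51843 i \sqrt{2}}{5}$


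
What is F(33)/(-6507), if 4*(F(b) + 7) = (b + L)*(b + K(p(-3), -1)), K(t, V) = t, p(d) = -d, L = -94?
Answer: 556/6507 ≈ 0.085446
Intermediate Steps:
F(b) = -7 + (-94 + b)*(3 + b)/4 (F(b) = -7 + ((b - 94)*(b - 1*(-3)))/4 = -7 + ((-94 + b)*(b + 3))/4 = -7 + ((-94 + b)*(3 + b))/4 = -7 + (-94 + b)*(3 + b)/4)
F(33)/(-6507) = (-155/2 - 91/4*33 + (¼)*33²)/(-6507) = (-155/2 - 3003/4 + (¼)*1089)*(-1/6507) = (-155/2 - 3003/4 + 1089/4)*(-1/6507) = -556*(-1/6507) = 556/6507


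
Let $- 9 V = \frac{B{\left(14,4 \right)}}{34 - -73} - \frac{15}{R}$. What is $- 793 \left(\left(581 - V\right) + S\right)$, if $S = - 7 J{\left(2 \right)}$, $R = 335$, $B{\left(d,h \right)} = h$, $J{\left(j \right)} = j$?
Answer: $- \frac{29010599722}{64521} \approx -4.4963 \cdot 10^{5}$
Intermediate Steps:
$V = \frac{53}{64521}$ ($V = - \frac{\frac{4}{34 - -73} - \frac{15}{335}}{9} = - \frac{\frac{4}{34 + 73} - \frac{3}{67}}{9} = - \frac{\frac{4}{107} - \frac{3}{67}}{9} = \left(- \frac{1}{9}\right) \left(- \frac{53}{7169}\right) = \frac{53}{64521} \approx 0.00082144$)
$S = -14$ ($S = \left(-7\right) 2 = -14$)
$- 793 \left(\left(581 - V\right) + S\right) = - 793 \left(\left(581 - \frac{53}{64521}\right) - 14\right) = - 793 \left(\frac{37486648}{64521} - 14\right) = \left(-793\right) \frac{36583354}{64521} = - \frac{29010599722}{64521}$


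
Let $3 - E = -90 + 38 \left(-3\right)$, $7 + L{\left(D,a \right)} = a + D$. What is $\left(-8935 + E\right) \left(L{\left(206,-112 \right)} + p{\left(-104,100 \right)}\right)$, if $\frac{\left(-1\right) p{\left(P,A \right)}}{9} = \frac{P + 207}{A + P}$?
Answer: $-2782050$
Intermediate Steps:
$L{\left(D,a \right)} = -7 + D + a$ ($L{\left(D,a \right)} = -7 + \left(a + D\right) = -7 + \left(D + a\right) = -7 + D + a$)
$p{\left(P,A \right)} = - \frac{9 \left(207 + P\right)}{A + P}$ ($p{\left(P,A \right)} = - 9 \frac{P + 207}{A + P} = - 9 \frac{207 + P}{A + P} = - \frac{9 \left(207 + P\right)}{A + P}$)
$E = 207$ ($E = 3 - \left(-90 + 38 \left(-3\right)\right) = 3 - \left(-90 - 114\right) = 3 - -204 = 3 + 204 = 207$)
$\left(-8935 + E\right) \left(L{\left(206,-112 \right)} + p{\left(-104,100 \right)}\right) = \left(-8935 + 207\right) \left(\left(-7 + 206 - 112\right) + \frac{9 \left(-207 - -104\right)}{100 - 104}\right) = - 8728 \left(87 + \frac{9 \left(-207 + 104\right)}{-4}\right) = - 8728 \left(87 + 9 \left(- \frac{1}{4}\right) \left(-103\right)\right) = - 8728 \left(87 + \frac{927}{4}\right) = \left(-8728\right) \frac{1275}{4} = -2782050$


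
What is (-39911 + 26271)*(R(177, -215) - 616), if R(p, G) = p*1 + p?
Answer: 3573680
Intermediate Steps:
R(p, G) = 2*p (R(p, G) = p + p = 2*p)
(-39911 + 26271)*(R(177, -215) - 616) = (-39911 + 26271)*(2*177 - 616) = -13640*(354 - 616) = -13640*(-262) = 3573680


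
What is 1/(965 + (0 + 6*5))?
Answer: 1/995 ≈ 0.0010050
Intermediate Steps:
1/(965 + (0 + 6*5)) = 1/(965 + (0 + 30)) = 1/(965 + 30) = 1/995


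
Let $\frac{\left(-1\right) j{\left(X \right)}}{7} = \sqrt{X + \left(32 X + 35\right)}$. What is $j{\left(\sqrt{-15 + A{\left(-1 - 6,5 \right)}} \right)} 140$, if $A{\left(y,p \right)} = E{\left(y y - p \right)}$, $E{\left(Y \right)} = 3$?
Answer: $- 980 \sqrt{35 + 66 i \sqrt{3}} \approx -8614.9 - 6372.0 i$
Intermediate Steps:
$A{\left(y,p \right)} = 3$
$j{\left(X \right)} = - 7 \sqrt{35 + 33 X}$ ($j{\left(X \right)} = - 7 \sqrt{X + \left(32 X + 35\right)} = - 7 \sqrt{X + \left(35 + 32 X\right)} = - 7 \sqrt{35 + 33 X}$)
$j{\left(\sqrt{-15 + A{\left(-1 - 6,5 \right)}} \right)} 140 = - 7 \sqrt{35 + 33 \sqrt{-15 + 3}} \cdot 140 = - 7 \sqrt{35 + 33 \sqrt{-12}} \cdot 140 = - 7 \sqrt{35 + 33 \cdot 2 i \sqrt{3}} \cdot 140 = - 7 \sqrt{35 + 66 i \sqrt{3}} \cdot 140 = - 980 \sqrt{35 + 66 i \sqrt{3}}$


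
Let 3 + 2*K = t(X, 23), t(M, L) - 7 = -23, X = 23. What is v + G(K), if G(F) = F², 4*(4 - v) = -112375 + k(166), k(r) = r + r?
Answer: 28105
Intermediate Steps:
t(M, L) = -16 (t(M, L) = 7 - 23 = -16)
K = -19/2 (K = -3/2 + (½)*(-16) = -3/2 - 8 = -19/2 ≈ -9.5000)
k(r) = 2*r
v = 112059/4 (v = 4 - (-112375 + 2*166)/4 = 4 - (-112375 + 332)/4 = 4 - ¼*(-112043) = 4 + 112043/4 = 112059/4 ≈ 28015.)
v + G(K) = 112059/4 + (-19/2)² = 112059/4 + 361/4 = 28105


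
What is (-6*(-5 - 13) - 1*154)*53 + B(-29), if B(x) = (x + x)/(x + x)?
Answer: -2437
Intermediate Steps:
B(x) = 1 (B(x) = (2*x)/((2*x)) = (2*x)*(1/(2*x)) = 1)
(-6*(-5 - 13) - 1*154)*53 + B(-29) = (-6*(-5 - 13) - 1*154)*53 + 1 = (-6*(-18) - 154)*53 + 1 = (108 - 154)*53 + 1 = -46*53 + 1 = -2438 + 1 = -2437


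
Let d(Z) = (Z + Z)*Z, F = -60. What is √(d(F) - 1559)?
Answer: √5641 ≈ 75.107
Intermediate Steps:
d(Z) = 2*Z² (d(Z) = (2*Z)*Z = 2*Z²)
√(d(F) - 1559) = √(2*(-60)² - 1559) = √(2*3600 - 1559) = √(7200 - 1559) = √5641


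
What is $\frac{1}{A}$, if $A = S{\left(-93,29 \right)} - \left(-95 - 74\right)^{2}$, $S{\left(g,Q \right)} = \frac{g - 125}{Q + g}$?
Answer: $- \frac{32}{913843} \approx -3.5017 \cdot 10^{-5}$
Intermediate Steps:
$S{\left(g,Q \right)} = \frac{-125 + g}{Q + g}$
$A = - \frac{913843}{32}$ ($A = \frac{-125 - 93}{29 - 93} - \left(-95 - 74\right)^{2} = \frac{1}{-64} \left(-218\right) - \left(-169\right)^{2} = \left(- \frac{1}{64}\right) \left(-218\right) - 28561 = \frac{109}{32} - 28561 = - \frac{913843}{32} \approx -28558.0$)
$\frac{1}{A} = \frac{1}{- \frac{913843}{32}} = - \frac{32}{913843}$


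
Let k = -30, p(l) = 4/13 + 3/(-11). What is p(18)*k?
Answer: -150/143 ≈ -1.0490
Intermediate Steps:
p(l) = 5/143 (p(l) = 4*(1/13) + 3*(-1/11) = 4/13 - 3/11 = 5/143)
p(18)*k = (5/143)*(-30) = -150/143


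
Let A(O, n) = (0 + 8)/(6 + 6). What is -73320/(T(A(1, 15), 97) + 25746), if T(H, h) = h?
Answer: -73320/25843 ≈ -2.8371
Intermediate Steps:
A(O, n) = 2/3 (A(O, n) = 8/12 = 8*(1/12) = 2/3)
-73320/(T(A(1, 15), 97) + 25746) = -73320/(97 + 25746) = -73320/25843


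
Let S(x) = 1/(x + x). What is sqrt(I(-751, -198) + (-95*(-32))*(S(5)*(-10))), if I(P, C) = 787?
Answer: I*sqrt(2253) ≈ 47.466*I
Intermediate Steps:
S(x) = 1/(2*x)
sqrt(I(-751, -198) + (-95*(-32))*(S(5)*(-10))) = sqrt(787 + (-95*(-32))*(((1/2)/5)*(-10))) = sqrt(787 + 3040*(((1/2)*(1/5))*(-10))) = sqrt(787 + 3040*((1/10)*(-10))) = sqrt(787 + 3040*(-1)) = sqrt(787 - 3040) = sqrt(-2253) = I*sqrt(2253)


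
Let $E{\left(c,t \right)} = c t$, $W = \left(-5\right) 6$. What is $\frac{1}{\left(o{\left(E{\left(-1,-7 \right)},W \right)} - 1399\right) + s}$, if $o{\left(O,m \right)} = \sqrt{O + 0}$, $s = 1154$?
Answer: $- \frac{35}{8574} - \frac{\sqrt{7}}{60018} \approx -0.0041262$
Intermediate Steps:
$W = -30$
$o{\left(O,m \right)} = \sqrt{O}$
$\frac{1}{\left(o{\left(E{\left(-1,-7 \right)},W \right)} - 1399\right) + s} = \frac{1}{\left(\sqrt{\left(-1\right) \left(-7\right)} - 1399\right) + 1154} = \frac{1}{\left(\sqrt{7} - 1399\right) + 1154} = \frac{1}{\left(-1399 + \sqrt{7}\right) + 1154} = \frac{1}{-245 + \sqrt{7}}$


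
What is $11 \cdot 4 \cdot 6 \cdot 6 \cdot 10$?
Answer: $15840$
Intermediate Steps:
$11 \cdot 4 \cdot 6 \cdot 6 \cdot 10 = 11 \cdot 24 \cdot 6 \cdot 10 = 11 \cdot 144 \cdot 10 = 1584 \cdot 10 = 15840$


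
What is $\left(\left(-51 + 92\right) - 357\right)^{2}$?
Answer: $99856$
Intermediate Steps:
$\left(\left(-51 + 92\right) - 357\right)^{2} = \left(41 - 357\right)^{2} = \left(-316\right)^{2} = 99856$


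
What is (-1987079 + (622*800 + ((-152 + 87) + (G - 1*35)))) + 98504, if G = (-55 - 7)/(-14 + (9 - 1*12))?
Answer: -23648213/17 ≈ -1.3911e+6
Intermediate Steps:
G = 62/17 (G = -62/(-14 + (9 - 12)) = -62/(-14 - 3) = -62/(-17) = -62*(-1/17) = 62/17 ≈ 3.6471)
(-1987079 + (622*800 + ((-152 + 87) + (G - 1*35)))) + 98504 = (-1987079 + (622*800 + ((-152 + 87) + (62/17 - 1*35)))) + 98504 = (-1987079 + (497600 + (-65 + (62/17 - 35)))) + 98504 = (-1987079 + (497600 + (-65 - 533/17))) + 98504 = (-1987079 + (497600 - 1638/17)) + 98504 = (-1987079 + 8457562/17) + 98504 = -25322781/17 + 98504 = -23648213/17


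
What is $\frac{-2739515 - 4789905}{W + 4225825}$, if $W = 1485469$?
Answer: $- \frac{3764710}{2855647} \approx -1.3183$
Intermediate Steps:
$\frac{-2739515 - 4789905}{W + 4225825} = \frac{-2739515 - 4789905}{1485469 + 4225825} = - \frac{7529420}{5711294} = \left(-7529420\right) \frac{1}{5711294} = - \frac{3764710}{2855647}$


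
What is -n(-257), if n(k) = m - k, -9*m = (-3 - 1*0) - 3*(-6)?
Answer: -766/3 ≈ -255.33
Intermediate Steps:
m = -5/3 (m = -((-3 - 1*0) - 3*(-6))/9 = -((-3 + 0) + 18)/9 = -(-3 + 18)/9 = -1/9*15 = -5/3 ≈ -1.6667)
n(k) = -5/3 - k
-n(-257) = -(-5/3 - 1*(-257)) = -(-5/3 + 257) = -1*766/3 = -766/3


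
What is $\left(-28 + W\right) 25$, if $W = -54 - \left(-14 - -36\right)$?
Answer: $-2600$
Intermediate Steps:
$W = -76$ ($W = -54 - \left(-14 + 36\right) = -54 - 22 = -76$)
$\left(-28 + W\right) 25 = \left(-28 - 76\right) 25 = \left(-104\right) 25 = -2600$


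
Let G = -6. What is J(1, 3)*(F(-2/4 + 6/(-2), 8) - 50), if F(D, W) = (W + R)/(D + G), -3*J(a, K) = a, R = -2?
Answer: 962/57 ≈ 16.877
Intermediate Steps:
J(a, K) = -a/3
F(D, W) = (-2 + W)/(-6 + D) (F(D, W) = (W - 2)/(D - 6) = (-2 + W)/(-6 + D))
J(1, 3)*(F(-2/4 + 6/(-2), 8) - 50) = (-⅓*1)*((-2 + 8)/(-6 + (-2/4 + 6/(-2))) - 50) = -(6/(-6 + (-2*¼ + 6*(-½))) - 50)/3 = -(6/(-6 + (-½ - 3)) - 50)/3 = -(6/(-6 - 7/2) - 50)/3 = -(6/(-19/2) - 50)/3 = -(-2/19*6 - 50)/3 = -(-12/19 - 50)/3 = -⅓*(-962/19) = 962/57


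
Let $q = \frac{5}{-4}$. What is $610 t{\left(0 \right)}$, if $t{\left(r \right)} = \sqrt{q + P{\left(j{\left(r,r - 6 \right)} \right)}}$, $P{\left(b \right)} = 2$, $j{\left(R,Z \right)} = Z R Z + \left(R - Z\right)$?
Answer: $305 \sqrt{3} \approx 528.28$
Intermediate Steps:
$j{\left(R,Z \right)} = R - Z + R Z^{2}$ ($j{\left(R,Z \right)} = R Z Z + \left(R - Z\right) = R Z^{2} + \left(R - Z\right) = R - Z + R Z^{2}$)
$q = - \frac{5}{4}$ ($q = 5 \left(- \frac{1}{4}\right) = - \frac{5}{4} \approx -1.25$)
$t{\left(r \right)} = \frac{\sqrt{3}}{2}$ ($t{\left(r \right)} = \sqrt{- \frac{5}{4} + 2} = \sqrt{\frac{3}{4}} = \frac{\sqrt{3}}{2}$)
$610 t{\left(0 \right)} = 610 \frac{\sqrt{3}}{2} = 305 \sqrt{3}$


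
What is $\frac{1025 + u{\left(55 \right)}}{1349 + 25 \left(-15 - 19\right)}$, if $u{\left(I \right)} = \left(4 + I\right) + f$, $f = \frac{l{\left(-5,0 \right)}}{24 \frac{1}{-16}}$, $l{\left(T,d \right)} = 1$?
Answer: $\frac{3250}{1497} \approx 2.171$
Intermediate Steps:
$f = - \frac{2}{3}$ ($f = 1 \frac{1}{24 \frac{1}{-16}} = 1 \frac{1}{24 \left(- \frac{1}{16}\right)} = 1 \frac{1}{- \frac{3}{2}} = 1 \left(- \frac{2}{3}\right) = - \frac{2}{3} \approx -0.66667$)
$u{\left(I \right)} = \frac{10}{3} + I$ ($u{\left(I \right)} = \left(4 + I\right) - \frac{2}{3} = \frac{10}{3} + I$)
$\frac{1025 + u{\left(55 \right)}}{1349 + 25 \left(-15 - 19\right)} = \frac{1025 + \left(\frac{10}{3} + 55\right)}{1349 + 25 \left(-15 - 19\right)} = \frac{1025 + \frac{175}{3}}{1349 + 25 \left(-34\right)} = \frac{3250}{3 \left(1349 - 850\right)} = \frac{3250}{3 \cdot 499} = \frac{3250}{3} \cdot \frac{1}{499} = \frac{3250}{1497}$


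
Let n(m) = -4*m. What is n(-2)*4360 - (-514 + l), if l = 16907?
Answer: 18487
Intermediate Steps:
n(-2)*4360 - (-514 + l) = -4*(-2)*4360 - (-514 + 16907) = 8*4360 - 1*16393 = 34880 - 16393 = 18487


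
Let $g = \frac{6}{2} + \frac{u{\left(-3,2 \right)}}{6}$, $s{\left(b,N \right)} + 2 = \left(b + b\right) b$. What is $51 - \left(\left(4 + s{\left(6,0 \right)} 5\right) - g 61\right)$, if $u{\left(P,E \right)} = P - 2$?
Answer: $- \frac{1025}{6} \approx -170.83$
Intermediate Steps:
$u{\left(P,E \right)} = -2 + P$
$s{\left(b,N \right)} = -2 + 2 b^{2}$ ($s{\left(b,N \right)} = -2 + \left(b + b\right) b = -2 + 2 b b = -2 + 2 b^{2}$)
$g = \frac{13}{6}$ ($g = \frac{6}{2} + \frac{-2 - 3}{6} = 6 \cdot \frac{1}{2} - \frac{5}{6} = 3 - \frac{5}{6} = \frac{13}{6} \approx 2.1667$)
$51 - \left(\left(4 + s{\left(6,0 \right)} 5\right) - g 61\right) = 51 - \left(\left(4 + \left(-2 + 2 \cdot 6^{2}\right) 5\right) - \frac{13}{6} \cdot 61\right) = 51 - \left(\left(4 + \left(-2 + 2 \cdot 36\right) 5\right) - \frac{793}{6}\right) = 51 - \left(\left(4 + \left(-2 + 72\right) 5\right) - \frac{793}{6}\right) = 51 - \left(\left(4 + 70 \cdot 5\right) - \frac{793}{6}\right) = 51 - \left(\left(4 + 350\right) - \frac{793}{6}\right) = 51 - \left(354 - \frac{793}{6}\right) = 51 - \frac{1331}{6} = - \frac{1025}{6}$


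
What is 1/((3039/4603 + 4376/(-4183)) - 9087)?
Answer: -19254349/174971699954 ≈ -0.00011004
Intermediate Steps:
1/((3039/4603 + 4376/(-4183)) - 9087) = 1/((3039*(1/4603) + 4376*(-1/4183)) - 9087) = 1/((3039/4603 - 4376/4183) - 9087) = 1/(-7430591/19254349 - 9087) = 1/(-174971699954/19254349) = -19254349/174971699954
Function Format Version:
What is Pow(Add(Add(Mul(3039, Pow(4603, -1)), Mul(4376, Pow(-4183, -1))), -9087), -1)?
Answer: Rational(-19254349, 174971699954) ≈ -0.00011004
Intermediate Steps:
Pow(Add(Add(Mul(3039, Pow(4603, -1)), Mul(4376, Pow(-4183, -1))), -9087), -1) = Pow(Add(Add(Mul(3039, Rational(1, 4603)), Mul(4376, Rational(-1, 4183))), -9087), -1) = Pow(Add(Add(Rational(3039, 4603), Rational(-4376, 4183)), -9087), -1) = Pow(Add(Rational(-7430591, 19254349), -9087), -1) = Pow(Rational(-174971699954, 19254349), -1) = Rational(-19254349, 174971699954)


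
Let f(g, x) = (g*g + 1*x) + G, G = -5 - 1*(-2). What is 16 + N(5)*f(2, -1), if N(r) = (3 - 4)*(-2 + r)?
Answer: 16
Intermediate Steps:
N(r) = 2 - r (N(r) = -(-2 + r) = 2 - r)
G = -3 (G = -5 + 2 = -3)
f(g, x) = -3 + x + g² (f(g, x) = (g*g + 1*x) - 3 = (g² + x) - 3 = (x + g²) - 3 = -3 + x + g²)
16 + N(5)*f(2, -1) = 16 + (2 - 1*5)*(-3 - 1 + 2²) = 16 + (2 - 5)*(-3 - 1 + 4) = 16 - 3*0 = 16 + 0 = 16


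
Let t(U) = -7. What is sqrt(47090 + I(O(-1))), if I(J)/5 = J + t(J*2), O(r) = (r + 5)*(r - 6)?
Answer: sqrt(46915) ≈ 216.60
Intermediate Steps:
O(r) = (-6 + r)*(5 + r) (O(r) = (5 + r)*(-6 + r) = (-6 + r)*(5 + r))
I(J) = -35 + 5*J (I(J) = 5*(J - 7) = 5*(-7 + J) = -35 + 5*J)
sqrt(47090 + I(O(-1))) = sqrt(47090 + (-35 + 5*(-30 + (-1)**2 - 1*(-1)))) = sqrt(47090 + (-35 + 5*(-30 + 1 + 1))) = sqrt(47090 + (-35 + 5*(-28))) = sqrt(47090 + (-35 - 140)) = sqrt(47090 - 175) = sqrt(46915)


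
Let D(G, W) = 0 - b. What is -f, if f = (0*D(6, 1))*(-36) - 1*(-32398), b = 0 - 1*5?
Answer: -32398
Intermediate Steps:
b = -5 (b = 0 - 5 = -5)
D(G, W) = 5 (D(G, W) = 0 - 1*(-5) = 0 + 5 = 5)
f = 32398 (f = (0*5)*(-36) - 1*(-32398) = 0*(-36) + 32398 = 0 + 32398 = 32398)
-f = -1*32398 = -32398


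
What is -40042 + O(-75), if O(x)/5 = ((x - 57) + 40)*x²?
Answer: -2627542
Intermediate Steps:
O(x) = 5*x²*(-17 + x) (O(x) = 5*(((x - 57) + 40)*x²) = 5*(((-57 + x) + 40)*x²) = 5*((-17 + x)*x²) = 5*(x²*(-17 + x)) = 5*x²*(-17 + x))
-40042 + O(-75) = -40042 + 5*(-75)²*(-17 - 75) = -40042 + 5*5625*(-92) = -40042 - 2587500 = -2627542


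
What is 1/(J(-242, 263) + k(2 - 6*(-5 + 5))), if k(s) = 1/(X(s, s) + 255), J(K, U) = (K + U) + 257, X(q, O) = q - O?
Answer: 255/70891 ≈ 0.0035971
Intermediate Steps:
J(K, U) = 257 + K + U
k(s) = 1/255 (k(s) = 1/((s - s) + 255) = 1/(0 + 255) = 1/255)
1/(J(-242, 263) + k(2 - 6*(-5 + 5))) = 1/((257 - 242 + 263) + 1/255) = 1/(278 + 1/255) = 1/(70891/255) = 255/70891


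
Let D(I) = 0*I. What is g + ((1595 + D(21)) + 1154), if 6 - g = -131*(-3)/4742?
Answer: 13063817/4742 ≈ 2754.9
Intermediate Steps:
D(I) = 0
g = 28059/4742 (g = 6 - (-131*(-3))/4742 = 6 - 393/4742 = 28059/4742 ≈ 5.9171)
g + ((1595 + D(21)) + 1154) = 28059/4742 + ((1595 + 0) + 1154) = 28059/4742 + (1595 + 1154) = 28059/4742 + 2749 = 13063817/4742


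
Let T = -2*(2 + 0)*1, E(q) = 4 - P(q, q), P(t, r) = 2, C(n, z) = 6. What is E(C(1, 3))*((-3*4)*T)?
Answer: 96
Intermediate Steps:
E(q) = 2 (E(q) = 4 - 1*2 = 4 - 2 = 2)
T = -4 (T = -2*2*1 = -4*1 = -4)
E(C(1, 3))*((-3*4)*T) = 2*(-3*4*(-4)) = 2*(-12*(-4)) = 2*48 = 96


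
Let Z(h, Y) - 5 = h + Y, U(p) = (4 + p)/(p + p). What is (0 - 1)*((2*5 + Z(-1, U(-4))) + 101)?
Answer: -115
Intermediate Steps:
U(p) = (4 + p)/(2*p) (U(p) = (4 + p)/((2*p)) = (4 + p)*(1/(2*p)) = (4 + p)/(2*p))
Z(h, Y) = 5 + Y + h (Z(h, Y) = 5 + (h + Y) = 5 + (Y + h) = 5 + Y + h)
(0 - 1)*((2*5 + Z(-1, U(-4))) + 101) = (0 - 1)*((2*5 + (5 + (½)*(4 - 4)/(-4) - 1)) + 101) = -((10 + (5 + (½)*(-¼)*0 - 1)) + 101) = -((10 + (5 + 0 - 1)) + 101) = -((10 + 4) + 101) = -(14 + 101) = -1*115 = -115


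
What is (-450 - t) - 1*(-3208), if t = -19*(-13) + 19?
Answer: 2492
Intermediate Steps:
t = 266 (t = 247 + 19 = 266)
(-450 - t) - 1*(-3208) = (-450 - 1*266) - 1*(-3208) = (-450 - 266) + 3208 = -716 + 3208 = 2492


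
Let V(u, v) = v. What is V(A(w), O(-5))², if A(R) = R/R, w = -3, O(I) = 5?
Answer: 25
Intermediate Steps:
A(R) = 1
V(A(w), O(-5))² = 5² = 25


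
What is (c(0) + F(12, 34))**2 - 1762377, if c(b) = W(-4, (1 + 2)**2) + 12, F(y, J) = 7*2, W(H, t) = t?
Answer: -1761152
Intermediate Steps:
F(y, J) = 14
c(b) = 21 (c(b) = (1 + 2)**2 + 12 = 3**2 + 12 = 9 + 12 = 21)
(c(0) + F(12, 34))**2 - 1762377 = (21 + 14)**2 - 1762377 = 35**2 - 1762377 = 1225 - 1762377 = -1761152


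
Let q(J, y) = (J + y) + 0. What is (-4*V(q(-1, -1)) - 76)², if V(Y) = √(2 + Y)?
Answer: 5776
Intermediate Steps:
q(J, y) = J + y
(-4*V(q(-1, -1)) - 76)² = (-4*√(2 + (-1 - 1)) - 76)² = (-4*√(2 - 2) - 76)² = (-4*√0 - 76)² = (-4*0 - 76)² = (0 - 76)² = (-76)² = 5776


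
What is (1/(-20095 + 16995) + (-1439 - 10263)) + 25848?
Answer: 43852599/3100 ≈ 14146.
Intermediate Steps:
(1/(-20095 + 16995) + (-1439 - 10263)) + 25848 = (1/(-3100) - 11702) + 25848 = (-1/3100 - 11702) + 25848 = -36276201/3100 + 25848 = 43852599/3100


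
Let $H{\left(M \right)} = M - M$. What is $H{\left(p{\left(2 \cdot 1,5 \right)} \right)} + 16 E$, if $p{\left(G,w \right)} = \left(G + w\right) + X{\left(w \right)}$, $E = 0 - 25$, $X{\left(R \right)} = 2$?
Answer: $-400$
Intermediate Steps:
$E = -25$ ($E = 0 - 25 = -25$)
$p{\left(G,w \right)} = 2 + G + w$ ($p{\left(G,w \right)} = \left(G + w\right) + 2 = 2 + G + w$)
$H{\left(M \right)} = 0$
$H{\left(p{\left(2 \cdot 1,5 \right)} \right)} + 16 E = 0 + 16 \left(-25\right) = 0 - 400 = -400$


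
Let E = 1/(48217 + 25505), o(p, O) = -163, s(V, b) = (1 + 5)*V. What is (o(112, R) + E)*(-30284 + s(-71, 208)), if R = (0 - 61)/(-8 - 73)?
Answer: 184516198175/36861 ≈ 5.0057e+6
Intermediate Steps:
s(V, b) = 6*V
R = 61/81 (R = -61/(-81) = -61*(-1/81) = 61/81 ≈ 0.75309)
E = 1/73722 ≈ 1.3564e-5
(o(112, R) + E)*(-30284 + s(-71, 208)) = (-163 + 1/73722)*(-30284 + 6*(-71)) = -12016685*(-30284 - 426)/73722 = -12016685/73722*(-30710) = 184516198175/36861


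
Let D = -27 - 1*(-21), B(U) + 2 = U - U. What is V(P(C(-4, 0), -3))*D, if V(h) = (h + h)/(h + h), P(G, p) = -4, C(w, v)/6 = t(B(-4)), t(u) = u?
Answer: -6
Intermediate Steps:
B(U) = -2 (B(U) = -2 + (U - U) = -2 + 0 = -2)
C(w, v) = -12 (C(w, v) = 6*(-2) = -12)
D = -6 (D = -27 + 21 = -6)
V(h) = 1 (V(h) = (2*h)/((2*h)) = (2*h)*(1/(2*h)) = 1)
V(P(C(-4, 0), -3))*D = 1*(-6) = -6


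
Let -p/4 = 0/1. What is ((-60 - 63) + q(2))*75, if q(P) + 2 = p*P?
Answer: -9375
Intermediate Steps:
p = 0 (p = -0/1 = -0 = -4*0 = 0)
q(P) = -2 (q(P) = -2 + 0*P = -2 + 0 = -2)
((-60 - 63) + q(2))*75 = ((-60 - 63) - 2)*75 = (-123 - 2)*75 = -125*75 = -9375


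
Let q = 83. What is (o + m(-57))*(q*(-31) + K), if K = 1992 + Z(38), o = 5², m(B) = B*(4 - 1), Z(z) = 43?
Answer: 78548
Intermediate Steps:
m(B) = 3*B (m(B) = B*3 = 3*B)
o = 25
K = 2035 (K = 1992 + 43 = 2035)
(o + m(-57))*(q*(-31) + K) = (25 + 3*(-57))*(83*(-31) + 2035) = (25 - 171)*(-2573 + 2035) = -146*(-538) = 78548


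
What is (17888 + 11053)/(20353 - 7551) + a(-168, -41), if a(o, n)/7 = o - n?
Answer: -11352037/12802 ≈ -886.74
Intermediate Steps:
a(o, n) = -7*n + 7*o (a(o, n) = 7*(o - n) = -7*n + 7*o)
(17888 + 11053)/(20353 - 7551) + a(-168, -41) = (17888 + 11053)/(20353 - 7551) + (-7*(-41) + 7*(-168)) = 28941/12802 + (287 - 1176) = 28941*(1/12802) - 889 = 28941/12802 - 889 = -11352037/12802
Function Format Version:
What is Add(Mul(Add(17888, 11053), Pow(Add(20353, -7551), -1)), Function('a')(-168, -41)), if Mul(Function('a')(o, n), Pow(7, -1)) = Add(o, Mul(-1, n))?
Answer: Rational(-11352037, 12802) ≈ -886.74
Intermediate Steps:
Function('a')(o, n) = Add(Mul(-7, n), Mul(7, o)) (Function('a')(o, n) = Mul(7, Add(o, Mul(-1, n))) = Add(Mul(-7, n), Mul(7, o)))
Add(Mul(Add(17888, 11053), Pow(Add(20353, -7551), -1)), Function('a')(-168, -41)) = Add(Mul(Add(17888, 11053), Pow(Add(20353, -7551), -1)), Add(Mul(-7, -41), Mul(7, -168))) = Add(Mul(28941, Pow(12802, -1)), Add(287, -1176)) = Add(Mul(28941, Rational(1, 12802)), -889) = Add(Rational(28941, 12802), -889) = Rational(-11352037, 12802)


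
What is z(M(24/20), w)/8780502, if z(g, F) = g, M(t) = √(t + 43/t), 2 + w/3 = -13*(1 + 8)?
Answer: √33330/263415060 ≈ 6.9307e-7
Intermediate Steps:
w = -357 (w = -6 + 3*(-13*(1 + 8)) = -6 + 3*(-13*9) = -6 + 3*(-117) = -6 - 351 = -357)
z(M(24/20), w)/8780502 = √(24/20 + 43/((24/20)))/8780502 = √(24*(1/20) + 43/((24*(1/20))))*(1/8780502) = √(6/5 + 43/(6/5))*(1/8780502) = √(6/5 + 43*(⅚))*(1/8780502) = √(6/5 + 215/6)*(1/8780502) = √(1111/30)*(1/8780502) = (√33330/30)*(1/8780502) = √33330/263415060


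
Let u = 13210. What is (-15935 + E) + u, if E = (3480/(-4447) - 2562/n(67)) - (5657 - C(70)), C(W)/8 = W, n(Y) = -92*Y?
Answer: -107210654341/13705654 ≈ -7822.4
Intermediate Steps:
C(W) = 8*W
E = -69862747191/13705654 (E = (3480/(-4447) - 2562/((-92*67))) - (5657 - 8*70) = (3480*(-1/4447) - 2562/(-6164)) - (5657 - 1*560) = (-3480/4447 - 2562*(-1/6164)) - (5657 - 560) = (-3480/4447 + 1281/3082) - 1*5097 = -5028753/13705654 - 5097 = -69862747191/13705654 ≈ -5097.4)
(-15935 + E) + u = (-15935 - 69862747191/13705654) + 13210 = -288262343681/13705654 + 13210 = -107210654341/13705654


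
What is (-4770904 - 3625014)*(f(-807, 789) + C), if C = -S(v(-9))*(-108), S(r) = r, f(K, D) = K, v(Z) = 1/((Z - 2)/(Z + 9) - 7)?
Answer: 6775505826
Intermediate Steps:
v(Z) = 1/(-7 + (-2 + Z)/(9 + Z)) (v(Z) = 1/((-2 + Z)/(9 + Z) - 7) = 1/(-7 + (-2 + Z)/(9 + Z)))
C = 0 (C = -(-9 - 1*(-9))/(65 + 6*(-9))*(-108) = -(-9 + 9)/(65 - 54)*(-108) = -0/11*(-108) = -1*0*(-108) = 0*(-108) = 0)
(-4770904 - 3625014)*(f(-807, 789) + C) = (-4770904 - 3625014)*(-807 + 0) = -8395918*(-807) = 6775505826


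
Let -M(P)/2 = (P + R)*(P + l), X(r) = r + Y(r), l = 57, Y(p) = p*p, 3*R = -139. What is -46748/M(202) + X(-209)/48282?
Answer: 332449970/224609721 ≈ 1.4801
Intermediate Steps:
R = -139/3 (R = (⅓)*(-139) = -139/3 ≈ -46.333)
Y(p) = p²
X(r) = r + r²
M(P) = -2*(57 + P)*(-139/3 + P) (M(P) = -2*(P - 139/3)*(P + 57) = -2*(-139/3 + P)*(57 + P) = -2*(57 + P)*(-139/3 + P))
-46748/M(202) + X(-209)/48282 = -46748/(5282 - 2*202² - 64/3*202) - 209*(1 - 209)/48282 = -46748/(5282 - 2*40804 - 12928/3) - 209*(-208)*(1/48282) = -46748/(5282 - 81608 - 12928/3) + 43472*(1/48282) = -46748/(-241906/3) + 1672/1857 = -46748*(-3/241906) + 1672/1857 = 70122/120953 + 1672/1857 = 332449970/224609721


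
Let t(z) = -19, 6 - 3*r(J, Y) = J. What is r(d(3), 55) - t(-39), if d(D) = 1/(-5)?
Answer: 316/15 ≈ 21.067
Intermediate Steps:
d(D) = -⅕
r(J, Y) = 2 - J/3
r(d(3), 55) - t(-39) = (2 - ⅓*(-⅕)) - 1*(-19) = (2 + 1/15) + 19 = 31/15 + 19 = 316/15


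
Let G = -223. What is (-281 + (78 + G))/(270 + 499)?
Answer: -426/769 ≈ -0.55397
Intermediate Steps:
(-281 + (78 + G))/(270 + 499) = (-281 + (78 - 223))/(270 + 499) = (-281 - 145)/769 = -426*1/769 = -426/769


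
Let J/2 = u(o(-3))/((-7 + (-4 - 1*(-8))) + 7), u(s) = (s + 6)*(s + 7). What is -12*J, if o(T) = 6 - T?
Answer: -1440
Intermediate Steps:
u(s) = (6 + s)*(7 + s)
J = 120 (J = 2*((42 + (6 - 1*(-3))² + 13*(6 - 1*(-3)))/((-7 + (-4 - 1*(-8))) + 7)) = 2*((42 + (6 + 3)² + 13*(6 + 3))/((-7 + (-4 + 8)) + 7)) = 2*((42 + 9² + 13*9)/((-7 + 4) + 7)) = 2*((42 + 81 + 117)/(-3 + 7)) = 2*(240/4) = 2*(240*(¼)) = 2*60 = 120)
-12*J = -12*120 = -1440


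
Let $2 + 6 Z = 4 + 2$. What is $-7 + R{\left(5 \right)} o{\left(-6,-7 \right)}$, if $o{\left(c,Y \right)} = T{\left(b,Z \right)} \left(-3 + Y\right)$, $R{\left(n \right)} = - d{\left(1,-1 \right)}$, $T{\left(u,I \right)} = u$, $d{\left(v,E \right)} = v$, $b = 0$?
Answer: $-7$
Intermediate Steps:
$Z = \frac{2}{3}$ ($Z = - \frac{1}{3} + \frac{4 + 2}{6} = - \frac{1}{3} + \frac{1}{6} \cdot 6 = - \frac{1}{3} + 1 = \frac{2}{3} \approx 0.66667$)
$R{\left(n \right)} = -1$ ($R{\left(n \right)} = \left(-1\right) 1 = -1$)
$o{\left(c,Y \right)} = 0$ ($o{\left(c,Y \right)} = 0 \left(-3 + Y\right) = 0$)
$-7 + R{\left(5 \right)} o{\left(-6,-7 \right)} = -7 - 0 = -7 + 0 = -7$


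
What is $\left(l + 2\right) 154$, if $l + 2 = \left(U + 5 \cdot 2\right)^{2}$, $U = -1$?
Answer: $12474$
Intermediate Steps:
$l = 79$ ($l = -2 + \left(-1 + 5 \cdot 2\right)^{2} = -2 + \left(-1 + 10\right)^{2} = -2 + 9^{2} = -2 + 81 = 79$)
$\left(l + 2\right) 154 = \left(79 + 2\right) 154 = 81 \cdot 154 = 12474$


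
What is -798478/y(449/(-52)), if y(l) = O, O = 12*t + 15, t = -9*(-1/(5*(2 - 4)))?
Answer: -3992390/21 ≈ -1.9011e+5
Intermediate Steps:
t = -9/10 (t = -9/((-5*(-2))) = -9/10 ≈ -0.90000)
O = 21/5 (O = 12*(-9/10) + 15 = -54/5 + 15 = 21/5 ≈ 4.2000)
y(l) = 21/5
-798478/y(449/(-52)) = -798478/21/5 = -798478*5/21 = -3992390/21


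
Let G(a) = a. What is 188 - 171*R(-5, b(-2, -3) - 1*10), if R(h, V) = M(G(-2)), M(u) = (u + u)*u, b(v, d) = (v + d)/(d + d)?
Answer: -1180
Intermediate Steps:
b(v, d) = (d + v)/(2*d) (b(v, d) = (d + v)/((2*d)) = (d + v)*(1/(2*d)) = (d + v)/(2*d))
M(u) = 2*u² (M(u) = (2*u)*u = 2*u²)
R(h, V) = 8 (R(h, V) = 2*(-2)² = 2*4 = 8)
188 - 171*R(-5, b(-2, -3) - 1*10) = 188 - 171*8 = 188 - 1368 = -1180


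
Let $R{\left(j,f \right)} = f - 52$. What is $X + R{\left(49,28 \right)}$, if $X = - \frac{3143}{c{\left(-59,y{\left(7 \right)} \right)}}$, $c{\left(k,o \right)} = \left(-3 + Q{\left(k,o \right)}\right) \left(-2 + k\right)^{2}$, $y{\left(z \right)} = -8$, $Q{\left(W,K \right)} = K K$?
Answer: $- \frac{5450687}{226981} \approx -24.014$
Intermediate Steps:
$Q{\left(W,K \right)} = K^{2}$
$R{\left(j,f \right)} = -52 + f$
$c{\left(k,o \right)} = \left(-2 + k\right)^{2} \left(-3 + o^{2}\right)$ ($c{\left(k,o \right)} = \left(-3 + o^{2}\right) \left(-2 + k\right)^{2} = \left(-2 + k\right)^{2} \left(-3 + o^{2}\right)$)
$X = - \frac{3143}{226981}$ ($X = - \frac{3143}{\left(-2 - 59\right)^{2} \left(-3 + \left(-8\right)^{2}\right)} = - \frac{3143}{\left(-61\right)^{2} \left(-3 + 64\right)} = - \frac{3143}{3721 \cdot 61} = - \frac{3143}{226981} \approx -0.013847$)
$X + R{\left(49,28 \right)} = - \frac{3143}{226981} + \left(-52 + 28\right) = - \frac{3143}{226981} - 24 = - \frac{5450687}{226981}$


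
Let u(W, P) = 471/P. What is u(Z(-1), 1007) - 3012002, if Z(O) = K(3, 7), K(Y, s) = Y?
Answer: -3033085543/1007 ≈ -3.0120e+6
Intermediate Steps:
Z(O) = 3
u(Z(-1), 1007) - 3012002 = 471/1007 - 3012002 = -3033085543/1007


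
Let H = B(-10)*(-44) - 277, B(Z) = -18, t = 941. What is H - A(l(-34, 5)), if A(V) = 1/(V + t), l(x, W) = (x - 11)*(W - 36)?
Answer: 1203039/2336 ≈ 515.00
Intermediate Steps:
l(x, W) = (-36 + W)*(-11 + x) (l(x, W) = (-11 + x)*(-36 + W) = (-36 + W)*(-11 + x))
A(V) = 1/(941 + V) (A(V) = 1/(V + 941) = 1/(941 + V))
H = 515 (H = -18*(-44) - 277 = 792 - 277 = 515)
H - A(l(-34, 5)) = 515 - 1/(941 + (396 - 36*(-34) - 11*5 + 5*(-34))) = 515 - 1/(941 + (396 + 1224 - 55 - 170)) = 515 - 1/(941 + 1395) = 515 - 1/2336 = 1203039/2336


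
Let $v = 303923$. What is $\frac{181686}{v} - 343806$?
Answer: $- \frac{104490369252}{303923} \approx -3.4381 \cdot 10^{5}$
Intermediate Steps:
$\frac{181686}{v} - 343806 = \frac{181686}{303923} - 343806 = - \frac{104490369252}{303923}$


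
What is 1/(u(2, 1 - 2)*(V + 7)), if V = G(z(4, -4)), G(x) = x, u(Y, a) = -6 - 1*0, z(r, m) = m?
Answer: -1/18 ≈ -0.055556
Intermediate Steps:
u(Y, a) = -6 (u(Y, a) = -6 + 0 = -6)
V = -4
1/(u(2, 1 - 2)*(V + 7)) = 1/(-6*(-4 + 7)) = 1/(-6*3) = 1/(-18) = -1/18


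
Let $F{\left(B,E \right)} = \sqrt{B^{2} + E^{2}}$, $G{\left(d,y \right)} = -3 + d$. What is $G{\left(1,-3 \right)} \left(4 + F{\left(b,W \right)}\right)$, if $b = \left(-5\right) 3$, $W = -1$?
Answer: $-8 - 2 \sqrt{226} \approx -38.067$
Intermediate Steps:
$b = -15$
$G{\left(1,-3 \right)} \left(4 + F{\left(b,W \right)}\right) = \left(-3 + 1\right) \left(4 + \sqrt{\left(-15\right)^{2} + \left(-1\right)^{2}}\right) = - 2 \left(4 + \sqrt{225 + 1}\right) = - 2 \left(4 + \sqrt{226}\right) = -8 - 2 \sqrt{226}$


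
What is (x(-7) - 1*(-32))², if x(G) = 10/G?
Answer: 45796/49 ≈ 934.61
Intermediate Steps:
(x(-7) - 1*(-32))² = (10/(-7) - 1*(-32))² = (10*(-⅐) + 32)² = (-10/7 + 32)² = (214/7)² = 45796/49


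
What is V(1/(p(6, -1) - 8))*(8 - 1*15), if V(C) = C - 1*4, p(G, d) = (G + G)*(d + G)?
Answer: 1449/52 ≈ 27.865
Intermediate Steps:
p(G, d) = 2*G*(G + d) (p(G, d) = (2*G)*(G + d) = 2*G*(G + d))
V(C) = -4 + C (V(C) = C - 4 = -4 + C)
V(1/(p(6, -1) - 8))*(8 - 1*15) = (-4 + 1/(2*6*(6 - 1) - 8))*(8 - 1*15) = (-4 + 1/(2*6*5 - 8))*(8 - 15) = (-4 + 1/(60 - 8))*(-7) = (-4 + 1/52)*(-7) = -207/52*(-7) = 1449/52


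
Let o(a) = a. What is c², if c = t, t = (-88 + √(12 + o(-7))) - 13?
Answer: (101 - √5)² ≈ 9754.3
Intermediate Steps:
t = -101 + √5 (t = (-88 + √(12 - 7)) - 13 = (-88 + √5) - 13 = -101 + √5 ≈ -98.764)
c = -101 + √5 ≈ -98.764
c² = (-101 + √5)²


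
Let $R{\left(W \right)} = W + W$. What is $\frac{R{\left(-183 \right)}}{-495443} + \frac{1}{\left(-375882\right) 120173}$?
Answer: $\frac{1271733618541}{1721506934570046} \approx 0.00073873$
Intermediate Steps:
$R{\left(W \right)} = 2 W$
$\frac{R{\left(-183 \right)}}{-495443} + \frac{1}{\left(-375882\right) 120173} = \frac{2 \left(-183\right)}{-495443} + \frac{1}{\left(-375882\right) 120173} = \left(-366\right) \left(- \frac{1}{495443}\right) - \frac{1}{45170867586} = \frac{366}{495443} - \frac{1}{45170867586} = \frac{1271733618541}{1721506934570046}$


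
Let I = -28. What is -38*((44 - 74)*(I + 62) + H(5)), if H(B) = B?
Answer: 38570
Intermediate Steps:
-38*((44 - 74)*(I + 62) + H(5)) = -38*((44 - 74)*(-28 + 62) + 5) = -38*(-30*34 + 5) = -38*(-1020 + 5) = -38*(-1015) = 38570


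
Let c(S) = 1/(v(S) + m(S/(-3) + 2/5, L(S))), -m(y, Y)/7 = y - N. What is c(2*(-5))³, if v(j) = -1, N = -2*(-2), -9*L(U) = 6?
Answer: 3375/2197 ≈ 1.5362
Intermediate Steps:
L(U) = -⅔ (L(U) = -⅑*6 = -⅔)
N = 4
m(y, Y) = 28 - 7*y (m(y, Y) = -7*(y - 1*4) = -7*(y - 4) = -7*(-4 + y) = 28 - 7*y)
c(S) = 1/(121/5 + 7*S/3) (c(S) = 1/(-1 + (28 - 7*(S/(-3) + 2/5))) = 1/(-1 + (28 - 7*(S*(-⅓) + 2*(⅕)))) = 1/(-1 + (28 - 7*(-S/3 + ⅖))) = 1/(-1 + (28 - 7*(⅖ - S/3))) = 1/(-1 + (28 + (-14/5 + 7*S/3))) = 1/(-1 + (126/5 + 7*S/3)) = 1/(121/5 + 7*S/3))
c(2*(-5))³ = (15/(363 + 35*(2*(-5))))³ = (15/(363 + 35*(-10)))³ = (15/(363 - 350))³ = (15/13)³ = 3375/2197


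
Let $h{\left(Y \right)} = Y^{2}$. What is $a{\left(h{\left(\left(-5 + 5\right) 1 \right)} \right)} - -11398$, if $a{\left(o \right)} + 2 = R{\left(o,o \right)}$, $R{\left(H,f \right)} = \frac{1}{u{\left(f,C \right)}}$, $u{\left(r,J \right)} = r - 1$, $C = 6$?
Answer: $11395$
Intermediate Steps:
$u{\left(r,J \right)} = -1 + r$
$R{\left(H,f \right)} = \frac{1}{-1 + f}$
$a{\left(o \right)} = -2 + \frac{1}{-1 + o}$
$a{\left(h{\left(\left(-5 + 5\right) 1 \right)} \right)} - -11398 = \frac{3 - 2 \left(\left(-5 + 5\right) 1\right)^{2}}{-1 + \left(\left(-5 + 5\right) 1\right)^{2}} - -11398 = \frac{3 - 2 \left(0 \cdot 1\right)^{2}}{-1 + \left(0 \cdot 1\right)^{2}} + 11398 = \frac{3 - 2 \cdot 0^{2}}{-1 + 0^{2}} + 11398 = \frac{3 - 0}{-1 + 0} + 11398 = \frac{3 + 0}{-1} + 11398 = \left(-1\right) 3 + 11398 = -3 + 11398 = 11395$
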